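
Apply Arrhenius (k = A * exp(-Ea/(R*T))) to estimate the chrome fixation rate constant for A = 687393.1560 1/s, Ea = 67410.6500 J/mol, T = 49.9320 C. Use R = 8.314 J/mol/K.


T_K = T_C + 273.15 = 49.9320 + 273.15 = 323.0820 K
exponent = -Ea / (R * T_K) = -67410.6500 / (8.314 * 323.0820) = -25.0961
k = A * exp(exponent) = 687393.1560 * exp(-25.0961) = 8.6720e-06 1/s


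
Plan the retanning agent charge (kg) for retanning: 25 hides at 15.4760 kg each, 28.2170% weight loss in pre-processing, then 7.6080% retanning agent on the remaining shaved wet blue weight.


Total_raw = N * avg_wt = 25 * 15.4760 = 386.9000 kg
Substrate = Total_raw * (1 - loss/100) = 386.9000 * (1 - 28.2170/100) = 277.7284 kg
Retan = Substrate * pct / 100 = 277.7284 * 7.6080 / 100 = 21.1296 kg


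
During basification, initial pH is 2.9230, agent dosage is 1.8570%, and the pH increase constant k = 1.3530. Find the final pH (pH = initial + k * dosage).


Formula: pH_final = pH_initial + k * base_pct
Substituting: pH_final = 2.9230 + 1.3530 * 1.8570
Result: 5.4355


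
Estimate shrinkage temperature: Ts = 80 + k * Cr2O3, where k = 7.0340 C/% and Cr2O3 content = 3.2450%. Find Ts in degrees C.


Formula: Ts = 80 + k * Cr2O3
Substituting: Ts = 80 + 7.0340 * 3.2450
Result: 102.8253 C


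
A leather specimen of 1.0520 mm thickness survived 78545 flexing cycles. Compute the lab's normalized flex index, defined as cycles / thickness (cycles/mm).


Formula: Index = cycles / thickness
Substituting: Index = 78545 / 1.0520
Result: 74662.5475 cycles/mm


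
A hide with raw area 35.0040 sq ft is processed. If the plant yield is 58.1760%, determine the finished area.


Formula: finished = raw * yield / 100
Substituting: finished = 35.0040 * 58.1760 / 100
Result: 20.3639 sq ft


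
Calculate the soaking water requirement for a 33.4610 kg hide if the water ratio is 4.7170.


Formula: Water = hide_weight * ratio
Substituting: Water = 33.4610 * 4.7170
Result: 157.8355 kg


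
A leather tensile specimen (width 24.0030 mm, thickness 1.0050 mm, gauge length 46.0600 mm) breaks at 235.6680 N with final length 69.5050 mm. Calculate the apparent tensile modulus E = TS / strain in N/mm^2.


TS = F / (w * t) = 235.6680 / (24.0030 * 1.0050) = 9.7694 N/mm^2
strain = (Lf - L0) / L0 = (69.5050 - 46.0600) / 46.0600 = 0.5090
E = TS / strain = 9.7694 / 0.5090 = 19.1930 N/mm^2


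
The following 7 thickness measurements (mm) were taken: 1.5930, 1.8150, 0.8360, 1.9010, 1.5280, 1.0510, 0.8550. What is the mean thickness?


Formula: Average = sum / n
Substituting: Average = 9.5790 / 7
Result: 1.3684 mm


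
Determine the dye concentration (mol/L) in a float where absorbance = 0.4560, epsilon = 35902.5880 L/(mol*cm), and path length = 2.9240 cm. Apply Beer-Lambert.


Formula: c = A / (epsilon * l)
Substituting: c = 0.4560 / (35902.5880 * 2.9240)
Result: 4.3437e-06 mol/L


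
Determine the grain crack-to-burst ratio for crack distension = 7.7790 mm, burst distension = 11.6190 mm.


Formula: Ratio = crack / burst
Substituting: Ratio = 7.7790 / 11.6190
Result: 0.6695


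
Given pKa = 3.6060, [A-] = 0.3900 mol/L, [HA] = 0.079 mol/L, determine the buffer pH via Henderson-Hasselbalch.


ratio = [A-] / [HA] = 0.3900 / 0.079 = 4.9367
log10(ratio) = 0.6934
pH = pKa + log10(ratio) = 3.6060 + 0.6934 = 4.2994


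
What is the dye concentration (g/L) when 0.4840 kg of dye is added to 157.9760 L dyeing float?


Formula: Conc = dye_mass(kg) / volume(L) * 1000
Substituting: Conc = 0.4840 / 157.9760 * 1000
Result: 3.0638 g/L


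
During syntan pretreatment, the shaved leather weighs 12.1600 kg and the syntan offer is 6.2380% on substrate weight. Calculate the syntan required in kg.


Formula: Syntan = substrate * pct / 100
Substituting: Syntan = 12.1600 * 6.2380 / 100
Result: 0.7585 kg


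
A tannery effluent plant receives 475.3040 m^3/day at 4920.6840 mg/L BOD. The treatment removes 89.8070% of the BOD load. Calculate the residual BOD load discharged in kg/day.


Load_in = volume * conc / 1000 = 475.3040 * 4920.6840 / 1000 = 2338.8208 kg/day
Removed = Load_in * eff / 100 = 2338.8208 * 89.8070 / 100 = 2100.4248 kg/day
Load_out = Load_in - Removed = 2338.8208 - 2100.4248 = 238.3960 kg/day


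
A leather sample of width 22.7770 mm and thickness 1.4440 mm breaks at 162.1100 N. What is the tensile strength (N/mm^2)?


Formula: TS = force / (width * thickness)
Substituting: TS = 162.1100 / (22.7770 * 1.4440)
Result: 4.9289 N/mm^2


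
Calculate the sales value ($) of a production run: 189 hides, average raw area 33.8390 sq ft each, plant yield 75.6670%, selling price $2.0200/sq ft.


Raw_total = N * avg_area = 189 * 33.8390 = 6395.5710 sq ft
Finished = Raw_total * yield / 100 = 6395.5710 * 75.6670 / 100 = 4839.3367 sq ft
Value = Finished * price = 4839.3367 * 2.0200 = 9775.4602 $


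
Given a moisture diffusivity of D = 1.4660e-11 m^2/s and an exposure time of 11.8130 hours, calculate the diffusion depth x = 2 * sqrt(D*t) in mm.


t = 11.8130 hr * 3600 = 42526.8000 s
D * t = 1.4660e-11 * 42526.8000 = 6.2344e-07
x = 2 * sqrt(D*t) = 2 * sqrt(6.2344e-07) = 0.00157917 m = 1.5792 mm


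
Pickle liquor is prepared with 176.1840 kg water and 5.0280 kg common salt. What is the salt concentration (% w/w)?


Formula: Conc = salt / (water + salt) * 100
Substituting: Conc = 5.0280 / (176.1840 + 5.0280) * 100
Result: 2.7747 %


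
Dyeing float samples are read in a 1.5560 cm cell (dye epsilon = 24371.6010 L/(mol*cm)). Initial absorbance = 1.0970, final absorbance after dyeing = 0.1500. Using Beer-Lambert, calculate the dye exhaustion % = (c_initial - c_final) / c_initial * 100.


c_initial = A_i / (epsilon * l) = 1.0970 / (24371.6010 * 1.5560) = 2.8928e-05 mol/L
c_final = A_f / (epsilon * l) = 0.1500 / (24371.6010 * 1.5560) = 3.9555e-06 mol/L
Exhaustion = (c_initial - c_final) / c_initial * 100 = (2.8928e-05 - 3.9555e-06) / 2.8928e-05 * 100 = 86.3263 %


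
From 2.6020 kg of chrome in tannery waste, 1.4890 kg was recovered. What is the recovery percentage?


Formula: Recovery = recovered / input * 100
Substituting: Recovery = 1.4890 / 2.6020 * 100
Result: 57.2252 %


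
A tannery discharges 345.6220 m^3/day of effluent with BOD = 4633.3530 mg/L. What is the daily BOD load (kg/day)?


Formula: BOD_load = volume * conc / 1000
Substituting: BOD_load = 345.6220 * 4633.3530 / 1000
Result: 1601.3887 kg/day


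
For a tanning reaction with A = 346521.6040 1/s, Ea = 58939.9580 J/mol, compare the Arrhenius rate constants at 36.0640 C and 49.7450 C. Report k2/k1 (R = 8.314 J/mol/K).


T1 = 36.0640 + 273.15 = 309.2140 K; T2 = 49.7450 + 273.15 = 322.8950 K
k1 = A * exp(-Ea/(R*T1)) = 346521.6040 * exp(-58939.9580/(8.314*309.2140)) = 3.8266e-05 1/s
k2 = A * exp(-Ea/(R*T2)) = 346521.6040 * exp(-58939.9580/(8.314*322.8950)) = 1.0108e-04 1/s
k2/k1 = 1.0108e-04 / 3.8266e-05 = 2.6416


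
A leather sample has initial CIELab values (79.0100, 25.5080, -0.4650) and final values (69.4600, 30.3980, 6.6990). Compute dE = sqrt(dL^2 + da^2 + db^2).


dL = -9.5500, da = 4.8900, db = 7.1640
dE = sqrt((-9.5500)^2 + 4.8900^2 + 7.1640^2) = 12.9011


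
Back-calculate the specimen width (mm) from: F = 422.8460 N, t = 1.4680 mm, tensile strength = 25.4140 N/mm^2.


Formula: w = F / (TS * t)
Substituting: w = 422.8460 / (25.4140 * 1.4680)
Result: 11.3340 mm


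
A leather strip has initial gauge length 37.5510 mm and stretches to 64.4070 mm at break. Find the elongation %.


Formula: Elongation = (Lf - L0) / L0 * 100
Substituting: Elongation = (64.4070 - 37.5510) / 37.5510 * 100
Result: 71.5187 %


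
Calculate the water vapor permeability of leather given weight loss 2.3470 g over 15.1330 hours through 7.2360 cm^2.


Formula: WVP = loss / (area * time)
Substituting: WVP = 2.3470 / (7.2360 * 15.1330)
Result: 0.0214333 g/(cm^2*hr)


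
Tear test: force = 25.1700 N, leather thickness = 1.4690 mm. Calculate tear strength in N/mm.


Formula: Tear strength = force / thickness
Substituting: Tear strength = 25.1700 / 1.4690
Result: 17.1341 N/mm


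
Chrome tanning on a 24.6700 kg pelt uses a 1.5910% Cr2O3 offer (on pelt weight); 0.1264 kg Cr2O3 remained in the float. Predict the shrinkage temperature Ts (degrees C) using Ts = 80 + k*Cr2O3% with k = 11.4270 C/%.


Offered = pelt * offer_pct / 100 = 24.6700 * 1.5910 / 100 = 0.3925 kg
Uptake = offered - residual = 0.3925 - 0.1264 = 0.2661 kg
Cr2O3% on pelt = uptake / pelt * 100 = 0.2661 / 24.6700 * 100 = 1.0786 %
Ts = 80 + k * Cr2O3% = 80 + 11.4270 * 1.0786 = 92.3256 C


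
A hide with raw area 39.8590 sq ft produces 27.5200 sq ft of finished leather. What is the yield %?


Formula: Yield = finished / raw * 100
Substituting: Yield = 27.5200 / 39.8590 * 100
Result: 69.0434 %


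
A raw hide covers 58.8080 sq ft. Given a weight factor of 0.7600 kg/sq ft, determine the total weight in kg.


Formula: Weight = area * weight_per_sqft
Substituting: Weight = 58.8080 * 0.7600
Result: 44.6941 kg


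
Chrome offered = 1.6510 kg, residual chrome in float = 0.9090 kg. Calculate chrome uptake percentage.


Formula: Uptake = (offered - residual) / offered * 100
Substituting: Uptake = (1.6510 - 0.9090) / 1.6510 * 100
Result: 44.9425 %


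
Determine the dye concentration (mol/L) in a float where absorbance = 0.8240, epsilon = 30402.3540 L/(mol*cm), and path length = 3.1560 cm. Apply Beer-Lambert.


Formula: c = A / (epsilon * l)
Substituting: c = 0.8240 / (30402.3540 * 3.1560)
Result: 8.5878e-06 mol/L


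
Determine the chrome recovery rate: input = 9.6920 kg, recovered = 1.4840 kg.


Formula: Recovery = recovered / input * 100
Substituting: Recovery = 1.4840 / 9.6920 * 100
Result: 15.3116 %


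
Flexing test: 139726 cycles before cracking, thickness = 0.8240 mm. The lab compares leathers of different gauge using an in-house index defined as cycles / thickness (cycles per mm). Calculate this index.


Formula: Index = cycles / thickness
Substituting: Index = 139726 / 0.8240
Result: 169570.3883 cycles/mm


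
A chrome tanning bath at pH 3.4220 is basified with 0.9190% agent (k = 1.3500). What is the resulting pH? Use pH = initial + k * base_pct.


Formula: pH_final = pH_initial + k * base_pct
Substituting: pH_final = 3.4220 + 1.3500 * 0.9190
Result: 4.6627


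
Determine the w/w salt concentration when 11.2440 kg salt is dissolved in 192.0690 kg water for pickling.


Formula: Conc = salt / (water + salt) * 100
Substituting: Conc = 11.2440 / (192.0690 + 11.2440) * 100
Result: 5.5304 %


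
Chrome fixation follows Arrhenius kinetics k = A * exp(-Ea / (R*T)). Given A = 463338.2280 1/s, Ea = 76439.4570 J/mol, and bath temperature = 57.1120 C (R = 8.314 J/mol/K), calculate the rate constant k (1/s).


T_K = T_C + 273.15 = 57.1120 + 273.15 = 330.2620 K
exponent = -Ea / (R * T_K) = -76439.4570 / (8.314 * 330.2620) = -27.8387
k = A * exp(exponent) = 463338.2280 * exp(-27.8387) = 3.7645e-07 1/s


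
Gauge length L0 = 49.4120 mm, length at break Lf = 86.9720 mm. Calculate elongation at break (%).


Formula: Elongation = (Lf - L0) / L0 * 100
Substituting: Elongation = (86.9720 - 49.4120) / 49.4120 * 100
Result: 76.0139 %


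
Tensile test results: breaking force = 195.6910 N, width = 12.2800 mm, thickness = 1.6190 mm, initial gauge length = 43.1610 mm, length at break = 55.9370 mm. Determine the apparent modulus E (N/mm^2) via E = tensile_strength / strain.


TS = F / (w * t) = 195.6910 / (12.2800 * 1.6190) = 9.8430 N/mm^2
strain = (Lf - L0) / L0 = (55.9370 - 43.1610) / 43.1610 = 0.2960
E = TS / strain = 9.8430 / 0.2960 = 33.2523 N/mm^2


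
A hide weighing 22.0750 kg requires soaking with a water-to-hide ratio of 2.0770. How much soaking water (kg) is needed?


Formula: Water = hide_weight * ratio
Substituting: Water = 22.0750 * 2.0770
Result: 45.8498 kg


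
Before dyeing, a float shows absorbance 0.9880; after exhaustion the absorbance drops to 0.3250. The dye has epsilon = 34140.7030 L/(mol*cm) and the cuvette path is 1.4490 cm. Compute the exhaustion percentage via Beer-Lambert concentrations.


c_initial = A_i / (epsilon * l) = 0.9880 / (34140.7030 * 1.4490) = 1.9972e-05 mol/L
c_final = A_f / (epsilon * l) = 0.3250 / (34140.7030 * 1.4490) = 6.5697e-06 mol/L
Exhaustion = (c_initial - c_final) / c_initial * 100 = (1.9972e-05 - 6.5697e-06) / 1.9972e-05 * 100 = 67.1053 %


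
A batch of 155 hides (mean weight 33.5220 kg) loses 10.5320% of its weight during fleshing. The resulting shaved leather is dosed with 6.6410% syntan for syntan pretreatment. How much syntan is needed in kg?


Total_raw = N * avg_wt = 155 * 33.5220 = 5195.9100 kg
Substrate = Total_raw * (1 - loss/100) = 5195.9100 * (1 - 10.5320/100) = 4648.6768 kg
Syntan = Substrate * pct / 100 = 4648.6768 * 6.6410 / 100 = 308.7186 kg


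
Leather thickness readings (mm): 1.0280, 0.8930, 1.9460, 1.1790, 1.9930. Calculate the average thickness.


Formula: Average = sum / n
Substituting: Average = 7.0390 / 5
Result: 1.4078 mm


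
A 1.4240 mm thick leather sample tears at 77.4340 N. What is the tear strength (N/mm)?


Formula: Tear strength = force / thickness
Substituting: Tear strength = 77.4340 / 1.4240
Result: 54.3778 N/mm


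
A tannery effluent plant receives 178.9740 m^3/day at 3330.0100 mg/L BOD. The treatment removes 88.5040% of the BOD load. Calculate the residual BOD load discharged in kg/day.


Load_in = volume * conc / 1000 = 178.9740 * 3330.0100 / 1000 = 595.9852 kg/day
Removed = Load_in * eff / 100 = 595.9852 * 88.5040 / 100 = 527.4708 kg/day
Load_out = Load_in - Removed = 595.9852 - 527.4708 = 68.5145 kg/day


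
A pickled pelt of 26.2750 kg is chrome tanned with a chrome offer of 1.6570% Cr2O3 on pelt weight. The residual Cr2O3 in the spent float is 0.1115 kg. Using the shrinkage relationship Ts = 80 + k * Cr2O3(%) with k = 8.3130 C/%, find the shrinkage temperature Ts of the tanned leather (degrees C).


Offered = pelt * offer_pct / 100 = 26.2750 * 1.6570 / 100 = 0.4354 kg
Uptake = offered - residual = 0.4354 - 0.1115 = 0.3239 kg
Cr2O3% on pelt = uptake / pelt * 100 = 0.3239 / 26.2750 * 100 = 1.2326 %
Ts = 80 + k * Cr2O3% = 80 + 8.3130 * 1.2326 = 90.2470 C


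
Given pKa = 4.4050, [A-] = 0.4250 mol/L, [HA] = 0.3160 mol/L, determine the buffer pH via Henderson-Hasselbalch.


ratio = [A-] / [HA] = 0.4250 / 0.3160 = 1.3449
log10(ratio) = 0.1287
pH = pKa + log10(ratio) = 4.4050 + 0.1287 = 4.5337


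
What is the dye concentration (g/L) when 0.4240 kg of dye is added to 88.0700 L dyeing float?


Formula: Conc = dye_mass(kg) / volume(L) * 1000
Substituting: Conc = 0.4240 / 88.0700 * 1000
Result: 4.8144 g/L


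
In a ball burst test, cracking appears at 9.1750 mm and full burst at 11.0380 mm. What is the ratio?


Formula: Ratio = crack / burst
Substituting: Ratio = 9.1750 / 11.0380
Result: 0.8312


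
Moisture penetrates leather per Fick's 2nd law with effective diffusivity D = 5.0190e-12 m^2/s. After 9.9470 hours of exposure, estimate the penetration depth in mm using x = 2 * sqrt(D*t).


t = 9.9470 hr * 3600 = 35809.2000 s
D * t = 5.0190e-12 * 35809.2000 = 1.7973e-07
x = 2 * sqrt(D*t) = 2 * sqrt(1.7973e-07) = 8.4788e-04 m = 0.8479 mm


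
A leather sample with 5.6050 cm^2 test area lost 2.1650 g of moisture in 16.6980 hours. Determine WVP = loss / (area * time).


Formula: WVP = loss / (area * time)
Substituting: WVP = 2.1650 / (5.6050 * 16.6980)
Result: 0.0231322 g/(cm^2*hr)


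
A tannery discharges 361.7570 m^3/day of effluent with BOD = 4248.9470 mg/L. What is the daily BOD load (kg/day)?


Formula: BOD_load = volume * conc / 1000
Substituting: BOD_load = 361.7570 * 4248.9470 / 1000
Result: 1537.0863 kg/day


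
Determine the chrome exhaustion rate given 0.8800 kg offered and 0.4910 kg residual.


Formula: Uptake = (offered - residual) / offered * 100
Substituting: Uptake = (0.8800 - 0.4910) / 0.8800 * 100
Result: 44.2045 %


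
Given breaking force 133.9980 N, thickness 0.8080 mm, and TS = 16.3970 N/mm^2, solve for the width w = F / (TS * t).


Formula: w = F / (TS * t)
Substituting: w = 133.9980 / (16.3970 * 0.8080)
Result: 10.1140 mm


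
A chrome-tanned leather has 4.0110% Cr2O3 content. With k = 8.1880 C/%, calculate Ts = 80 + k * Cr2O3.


Formula: Ts = 80 + k * Cr2O3
Substituting: Ts = 80 + 8.1880 * 4.0110
Result: 112.8421 C


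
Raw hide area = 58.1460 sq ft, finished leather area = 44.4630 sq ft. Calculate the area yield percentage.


Formula: Yield = finished / raw * 100
Substituting: Yield = 44.4630 / 58.1460 * 100
Result: 76.4679 %


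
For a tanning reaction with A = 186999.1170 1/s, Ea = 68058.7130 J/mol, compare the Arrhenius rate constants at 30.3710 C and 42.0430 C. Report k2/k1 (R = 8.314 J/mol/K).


T1 = 30.3710 + 273.15 = 303.5210 K; T2 = 42.0430 + 273.15 = 315.1930 K
k1 = A * exp(-Ea/(R*T1)) = 186999.1170 * exp(-68058.7130/(8.314*303.5210)) = 3.6208e-07 1/s
k2 = A * exp(-Ea/(R*T2)) = 186999.1170 * exp(-68058.7130/(8.314*315.1930)) = 9.8301e-07 1/s
k2/k1 = 9.8301e-07 / 3.6208e-07 = 2.7149


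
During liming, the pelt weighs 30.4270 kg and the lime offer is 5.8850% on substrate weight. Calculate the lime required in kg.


Formula: Lime = substrate * pct / 100
Substituting: Lime = 30.4270 * 5.8850 / 100
Result: 1.7906 kg


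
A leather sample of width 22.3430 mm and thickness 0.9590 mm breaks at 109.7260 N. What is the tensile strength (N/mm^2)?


Formula: TS = force / (width * thickness)
Substituting: TS = 109.7260 / (22.3430 * 0.9590)
Result: 5.1209 N/mm^2


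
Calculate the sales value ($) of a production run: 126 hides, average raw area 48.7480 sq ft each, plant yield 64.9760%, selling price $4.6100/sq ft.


Raw_total = N * avg_area = 126 * 48.7480 = 6142.2480 sq ft
Finished = Raw_total * yield / 100 = 6142.2480 * 64.9760 / 100 = 3990.9871 sq ft
Value = Finished * price = 3990.9871 * 4.6100 = 18398.4503 $


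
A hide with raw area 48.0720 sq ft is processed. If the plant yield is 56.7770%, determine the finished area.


Formula: finished = raw * yield / 100
Substituting: finished = 48.0720 * 56.7770 / 100
Result: 27.2938 sq ft


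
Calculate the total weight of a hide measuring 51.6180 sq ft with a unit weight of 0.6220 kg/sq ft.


Formula: Weight = area * weight_per_sqft
Substituting: Weight = 51.6180 * 0.6220
Result: 32.1064 kg


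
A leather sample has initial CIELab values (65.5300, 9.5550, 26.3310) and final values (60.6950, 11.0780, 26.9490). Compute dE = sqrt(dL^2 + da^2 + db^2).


dL = -4.8350, da = 1.5230, db = 0.6180
dE = sqrt((-4.8350)^2 + 1.5230^2 + 0.6180^2) = 5.1067


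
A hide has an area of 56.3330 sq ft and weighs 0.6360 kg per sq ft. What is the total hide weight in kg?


Formula: Weight = area * weight_per_sqft
Substituting: Weight = 56.3330 * 0.6360
Result: 35.8278 kg


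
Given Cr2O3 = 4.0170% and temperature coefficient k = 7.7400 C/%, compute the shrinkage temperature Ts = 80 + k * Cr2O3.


Formula: Ts = 80 + k * Cr2O3
Substituting: Ts = 80 + 7.7400 * 4.0170
Result: 111.0916 C


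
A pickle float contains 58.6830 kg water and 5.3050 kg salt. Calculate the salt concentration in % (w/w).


Formula: Conc = salt / (water + salt) * 100
Substituting: Conc = 5.3050 / (58.6830 + 5.3050) * 100
Result: 8.2906 %


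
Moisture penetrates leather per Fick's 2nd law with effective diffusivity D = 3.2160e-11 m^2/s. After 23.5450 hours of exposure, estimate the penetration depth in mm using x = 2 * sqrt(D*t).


t = 23.5450 hr * 3600 = 84762.0000 s
D * t = 3.2160e-11 * 84762.0000 = 2.7259e-06
x = 2 * sqrt(D*t) = 2 * sqrt(2.7259e-06) = 0.00330209 m = 3.3021 mm


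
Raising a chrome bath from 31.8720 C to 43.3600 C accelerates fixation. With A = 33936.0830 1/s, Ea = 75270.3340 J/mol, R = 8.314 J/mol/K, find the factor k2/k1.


T1 = 31.8720 + 273.15 = 305.0220 K; T2 = 43.3600 + 273.15 = 316.5100 K
k1 = A * exp(-Ea/(R*T1)) = 33936.0830 * exp(-75270.3340/(8.314*305.0220)) = 4.3676e-09 1/s
k2 = A * exp(-Ea/(R*T2)) = 33936.0830 * exp(-75270.3340/(8.314*316.5100)) = 1.2827e-08 1/s
k2/k1 = 1.2827e-08 / 4.3676e-09 = 2.9368


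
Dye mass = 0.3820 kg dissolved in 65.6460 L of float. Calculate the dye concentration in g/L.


Formula: Conc = dye_mass(kg) / volume(L) * 1000
Substituting: Conc = 0.3820 / 65.6460 * 1000
Result: 5.8191 g/L


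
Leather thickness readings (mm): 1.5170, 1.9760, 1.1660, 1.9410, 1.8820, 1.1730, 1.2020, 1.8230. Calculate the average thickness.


Formula: Average = sum / n
Substituting: Average = 12.6800 / 8
Result: 1.5850 mm


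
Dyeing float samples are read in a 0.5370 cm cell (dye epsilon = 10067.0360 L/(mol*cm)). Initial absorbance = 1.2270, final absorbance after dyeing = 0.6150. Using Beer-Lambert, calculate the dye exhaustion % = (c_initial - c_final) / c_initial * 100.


c_initial = A_i / (epsilon * l) = 1.2270 / (10067.0360 * 0.5370) = 2.2697e-04 mol/L
c_final = A_f / (epsilon * l) = 0.6150 / (10067.0360 * 0.5370) = 1.1376e-04 mol/L
Exhaustion = (c_initial - c_final) / c_initial * 100 = (2.2697e-04 - 1.1376e-04) / 2.2697e-04 * 100 = 49.8778 %


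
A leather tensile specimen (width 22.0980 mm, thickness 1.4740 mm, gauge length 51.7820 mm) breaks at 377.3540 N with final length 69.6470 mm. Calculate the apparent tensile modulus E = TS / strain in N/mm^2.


TS = F / (w * t) = 377.3540 / (22.0980 * 1.4740) = 11.5851 N/mm^2
strain = (Lf - L0) / L0 = (69.6470 - 51.7820) / 51.7820 = 0.3450
E = TS / strain = 11.5851 / 0.3450 = 33.5795 N/mm^2


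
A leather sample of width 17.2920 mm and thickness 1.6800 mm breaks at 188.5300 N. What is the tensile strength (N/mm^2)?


Formula: TS = force / (width * thickness)
Substituting: TS = 188.5300 / (17.2920 * 1.6800)
Result: 6.4897 N/mm^2


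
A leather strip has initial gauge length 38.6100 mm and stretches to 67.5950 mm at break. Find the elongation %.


Formula: Elongation = (Lf - L0) / L0 * 100
Substituting: Elongation = (67.5950 - 38.6100) / 38.6100 * 100
Result: 75.0712 %


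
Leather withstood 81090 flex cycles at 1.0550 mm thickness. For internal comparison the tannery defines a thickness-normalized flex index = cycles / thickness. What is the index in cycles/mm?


Formula: Index = cycles / thickness
Substituting: Index = 81090 / 1.0550
Result: 76862.5592 cycles/mm


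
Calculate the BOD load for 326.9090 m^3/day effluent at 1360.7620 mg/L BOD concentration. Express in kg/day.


Formula: BOD_load = volume * conc / 1000
Substituting: BOD_load = 326.9090 * 1360.7620 / 1000
Result: 444.8453 kg/day


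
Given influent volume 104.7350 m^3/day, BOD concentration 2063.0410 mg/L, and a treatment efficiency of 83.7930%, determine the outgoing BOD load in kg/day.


Load_in = volume * conc / 1000 = 104.7350 * 2063.0410 / 1000 = 216.0726 kg/day
Removed = Load_in * eff / 100 = 216.0726 * 83.7930 / 100 = 181.0537 kg/day
Load_out = Load_in - Removed = 216.0726 - 181.0537 = 35.0189 kg/day


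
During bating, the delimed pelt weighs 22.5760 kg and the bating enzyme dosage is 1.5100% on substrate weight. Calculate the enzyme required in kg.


Formula: Enzyme = substrate * pct / 100
Substituting: Enzyme = 22.5760 * 1.5100 / 100
Result: 0.3409 kg


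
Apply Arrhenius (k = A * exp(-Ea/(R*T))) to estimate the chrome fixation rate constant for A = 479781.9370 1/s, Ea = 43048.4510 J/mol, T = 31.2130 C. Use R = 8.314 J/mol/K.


T_K = T_C + 273.15 = 31.2130 + 273.15 = 304.3630 K
exponent = -Ea / (R * T_K) = -43048.4510 / (8.314 * 304.3630) = -17.0120
k = A * exp(exponent) = 479781.9370 * exp(-17.0120) = 0.0196255 1/s


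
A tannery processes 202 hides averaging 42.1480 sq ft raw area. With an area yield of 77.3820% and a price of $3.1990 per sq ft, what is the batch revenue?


Raw_total = N * avg_area = 202 * 42.1480 = 8513.8960 sq ft
Finished = Raw_total * yield / 100 = 8513.8960 * 77.3820 / 100 = 6588.2230 sq ft
Value = Finished * price = 6588.2230 * 3.1990 = 21075.7254 $


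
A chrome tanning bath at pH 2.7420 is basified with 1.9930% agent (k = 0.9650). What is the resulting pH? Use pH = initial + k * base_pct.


Formula: pH_final = pH_initial + k * base_pct
Substituting: pH_final = 2.7420 + 0.9650 * 1.9930
Result: 4.6652


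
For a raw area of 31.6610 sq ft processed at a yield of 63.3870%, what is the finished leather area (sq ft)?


Formula: finished = raw * yield / 100
Substituting: finished = 31.6610 * 63.3870 / 100
Result: 20.0690 sq ft


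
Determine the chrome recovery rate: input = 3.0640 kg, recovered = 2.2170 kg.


Formula: Recovery = recovered / input * 100
Substituting: Recovery = 2.2170 / 3.0640 * 100
Result: 72.3564 %


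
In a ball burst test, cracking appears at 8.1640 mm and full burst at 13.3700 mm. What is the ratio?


Formula: Ratio = crack / burst
Substituting: Ratio = 8.1640 / 13.3700
Result: 0.6106


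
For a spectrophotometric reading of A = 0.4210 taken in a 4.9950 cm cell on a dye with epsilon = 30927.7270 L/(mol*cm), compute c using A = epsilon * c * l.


Formula: c = A / (epsilon * l)
Substituting: c = 0.4210 / (30927.7270 * 4.9950)
Result: 2.7252e-06 mol/L


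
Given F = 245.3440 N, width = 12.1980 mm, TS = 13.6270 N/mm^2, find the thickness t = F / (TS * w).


Formula: t = F / (TS * w)
Substituting: t = 245.3440 / (13.6270 * 12.1980)
Result: 1.4760 mm


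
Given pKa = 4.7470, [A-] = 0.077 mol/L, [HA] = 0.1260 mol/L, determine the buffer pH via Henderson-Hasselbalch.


ratio = [A-] / [HA] = 0.077 / 0.1260 = 0.6111
log10(ratio) = -0.2139
pH = pKa + log10(ratio) = 4.7470 - 0.2139 = 4.5331


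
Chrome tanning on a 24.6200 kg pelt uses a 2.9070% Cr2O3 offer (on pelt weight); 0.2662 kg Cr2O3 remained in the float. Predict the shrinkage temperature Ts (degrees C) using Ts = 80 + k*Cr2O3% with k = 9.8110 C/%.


Offered = pelt * offer_pct / 100 = 24.6200 * 2.9070 / 100 = 0.7157 kg
Uptake = offered - residual = 0.7157 - 0.2662 = 0.4495 kg
Cr2O3% on pelt = uptake / pelt * 100 = 0.4495 / 24.6200 * 100 = 1.8258 %
Ts = 80 + k * Cr2O3% = 80 + 9.8110 * 1.8258 = 97.9126 C


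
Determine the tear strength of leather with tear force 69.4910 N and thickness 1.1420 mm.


Formula: Tear strength = force / thickness
Substituting: Tear strength = 69.4910 / 1.1420
Result: 60.8503 N/mm


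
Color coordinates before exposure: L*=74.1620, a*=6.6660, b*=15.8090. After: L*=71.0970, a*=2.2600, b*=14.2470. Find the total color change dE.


dL = -3.0650, da = -4.4060, db = -1.5620
dE = sqrt((-3.0650)^2 + (-4.4060)^2 + (-1.5620)^2) = 5.5899


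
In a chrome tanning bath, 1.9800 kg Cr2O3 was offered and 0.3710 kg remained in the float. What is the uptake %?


Formula: Uptake = (offered - residual) / offered * 100
Substituting: Uptake = (1.9800 - 0.3710) / 1.9800 * 100
Result: 81.2626 %


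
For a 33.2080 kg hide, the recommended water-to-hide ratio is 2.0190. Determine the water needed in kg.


Formula: Water = hide_weight * ratio
Substituting: Water = 33.2080 * 2.0190
Result: 67.0470 kg


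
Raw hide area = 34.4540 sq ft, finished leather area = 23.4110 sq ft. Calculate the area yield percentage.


Formula: Yield = finished / raw * 100
Substituting: Yield = 23.4110 / 34.4540 * 100
Result: 67.9486 %


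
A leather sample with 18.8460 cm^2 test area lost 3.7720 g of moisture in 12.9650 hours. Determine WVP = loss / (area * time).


Formula: WVP = loss / (area * time)
Substituting: WVP = 3.7720 / (18.8460 * 12.9650)
Result: 0.0154376 g/(cm^2*hr)


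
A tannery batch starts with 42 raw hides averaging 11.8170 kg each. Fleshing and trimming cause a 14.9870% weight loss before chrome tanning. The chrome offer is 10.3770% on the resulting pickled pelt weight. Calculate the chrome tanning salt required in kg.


Total_raw = N * avg_wt = 42 * 11.8170 = 496.3140 kg
Substrate = Total_raw * (1 - loss/100) = 496.3140 * (1 - 14.9870/100) = 421.9314 kg
Chrome = Substrate * pct / 100 = 421.9314 * 10.3770 / 100 = 43.7838 kg


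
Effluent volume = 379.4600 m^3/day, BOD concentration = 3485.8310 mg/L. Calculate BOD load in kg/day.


Formula: BOD_load = volume * conc / 1000
Substituting: BOD_load = 379.4600 * 3485.8310 / 1000
Result: 1322.7334 kg/day


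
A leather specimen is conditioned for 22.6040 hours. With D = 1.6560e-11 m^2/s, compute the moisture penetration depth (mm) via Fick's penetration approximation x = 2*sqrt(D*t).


t = 22.6040 hr * 3600 = 81374.4000 s
D * t = 1.6560e-11 * 81374.4000 = 1.3476e-06
x = 2 * sqrt(D*t) = 2 * sqrt(1.3476e-06) = 0.00232169 m = 2.3217 mm


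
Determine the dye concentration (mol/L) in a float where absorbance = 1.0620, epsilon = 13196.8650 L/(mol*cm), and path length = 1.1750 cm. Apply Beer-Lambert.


Formula: c = A / (epsilon * l)
Substituting: c = 1.0620 / (13196.8650 * 1.1750)
Result: 6.8488e-05 mol/L


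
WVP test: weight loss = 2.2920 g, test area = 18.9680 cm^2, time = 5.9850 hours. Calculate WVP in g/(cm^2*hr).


Formula: WVP = loss / (area * time)
Substituting: WVP = 2.2920 / (18.9680 * 5.9850)
Result: 0.0201897 g/(cm^2*hr)


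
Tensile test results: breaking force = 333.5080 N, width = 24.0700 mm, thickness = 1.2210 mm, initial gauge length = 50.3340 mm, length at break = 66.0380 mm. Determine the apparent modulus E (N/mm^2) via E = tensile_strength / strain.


TS = F / (w * t) = 333.5080 / (24.0700 * 1.2210) = 11.3479 N/mm^2
strain = (Lf - L0) / L0 = (66.0380 - 50.3340) / 50.3340 = 0.3120
E = TS / strain = 11.3479 / 0.3120 = 36.3719 N/mm^2


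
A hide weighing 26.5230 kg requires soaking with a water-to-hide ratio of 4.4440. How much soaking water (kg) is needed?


Formula: Water = hide_weight * ratio
Substituting: Water = 26.5230 * 4.4440
Result: 117.8682 kg


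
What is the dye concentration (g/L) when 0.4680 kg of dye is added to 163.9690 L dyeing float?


Formula: Conc = dye_mass(kg) / volume(L) * 1000
Substituting: Conc = 0.4680 / 163.9690 * 1000
Result: 2.8542 g/L


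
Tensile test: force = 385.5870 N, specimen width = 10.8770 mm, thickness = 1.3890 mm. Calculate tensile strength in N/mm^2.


Formula: TS = force / (width * thickness)
Substituting: TS = 385.5870 / (10.8770 * 1.3890)
Result: 25.5218 N/mm^2


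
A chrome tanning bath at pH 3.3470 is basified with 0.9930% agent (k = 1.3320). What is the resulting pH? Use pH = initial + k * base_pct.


Formula: pH_final = pH_initial + k * base_pct
Substituting: pH_final = 3.3470 + 1.3320 * 0.9930
Result: 4.6697


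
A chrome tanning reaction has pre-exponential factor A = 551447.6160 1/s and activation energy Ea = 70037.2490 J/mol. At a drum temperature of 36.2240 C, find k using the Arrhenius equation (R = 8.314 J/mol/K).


T_K = T_C + 273.15 = 36.2240 + 273.15 = 309.3740 K
exponent = -Ea / (R * T_K) = -70037.2490 / (8.314 * 309.3740) = -27.2292
k = A * exp(exponent) = 551447.6160 * exp(-27.2292) = 8.2414e-07 1/s


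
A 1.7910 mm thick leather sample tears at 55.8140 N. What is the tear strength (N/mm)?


Formula: Tear strength = force / thickness
Substituting: Tear strength = 55.8140 / 1.7910
Result: 31.1636 N/mm


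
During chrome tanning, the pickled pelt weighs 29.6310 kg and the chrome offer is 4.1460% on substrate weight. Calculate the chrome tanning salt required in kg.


Formula: Chrome = substrate * pct / 100
Substituting: Chrome = 29.6310 * 4.1460 / 100
Result: 1.2285 kg


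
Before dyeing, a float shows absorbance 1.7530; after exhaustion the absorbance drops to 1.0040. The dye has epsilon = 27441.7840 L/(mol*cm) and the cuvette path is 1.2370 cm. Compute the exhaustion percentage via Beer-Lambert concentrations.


c_initial = A_i / (epsilon * l) = 1.7530 / (27441.7840 * 1.2370) = 5.1642e-05 mol/L
c_final = A_f / (epsilon * l) = 1.0040 / (27441.7840 * 1.2370) = 2.9577e-05 mol/L
Exhaustion = (c_initial - c_final) / c_initial * 100 = (5.1642e-05 - 2.9577e-05) / 5.1642e-05 * 100 = 42.7268 %


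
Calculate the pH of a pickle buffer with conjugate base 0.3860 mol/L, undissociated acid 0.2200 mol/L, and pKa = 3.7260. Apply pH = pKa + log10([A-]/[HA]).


ratio = [A-] / [HA] = 0.3860 / 0.2200 = 1.7545
log10(ratio) = 0.2442
pH = pKa + log10(ratio) = 3.7260 + 0.2442 = 3.9702


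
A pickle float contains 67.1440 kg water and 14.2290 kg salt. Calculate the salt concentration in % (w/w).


Formula: Conc = salt / (water + salt) * 100
Substituting: Conc = 14.2290 / (67.1440 + 14.2290) * 100
Result: 17.4861 %


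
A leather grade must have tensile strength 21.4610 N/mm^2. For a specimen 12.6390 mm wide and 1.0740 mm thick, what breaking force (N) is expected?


Formula: F = TS * w * t
Substituting: F = 21.4610 * 12.6390 * 1.0740
Result: 291.3178 N


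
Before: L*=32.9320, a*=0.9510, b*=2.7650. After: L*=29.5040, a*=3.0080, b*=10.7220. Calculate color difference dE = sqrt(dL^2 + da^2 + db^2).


dL = -3.4280, da = 2.0570, db = 7.9570
dE = sqrt((-3.4280)^2 + 2.0570^2 + 7.9570^2) = 8.9048


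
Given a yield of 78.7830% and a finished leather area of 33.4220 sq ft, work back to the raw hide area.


Formula: raw = finished * 100 / yield
Substituting: raw = 33.4220 * 100 / 78.7830
Result: 42.4229 sq ft


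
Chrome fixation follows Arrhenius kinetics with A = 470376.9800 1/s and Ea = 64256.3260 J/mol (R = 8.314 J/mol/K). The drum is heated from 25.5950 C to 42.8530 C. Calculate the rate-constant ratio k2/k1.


T1 = 25.5950 + 273.15 = 298.7450 K; T2 = 42.8530 + 273.15 = 316.0030 K
k1 = A * exp(-Ea/(R*T1)) = 470376.9800 * exp(-64256.3260/(8.314*298.7450)) = 2.7354e-06 1/s
k2 = A * exp(-Ea/(R*T2)) = 470376.9800 * exp(-64256.3260/(8.314*316.0030)) = 1.1236e-05 1/s
k2/k1 = 1.1236e-05 / 2.7354e-06 = 4.1078


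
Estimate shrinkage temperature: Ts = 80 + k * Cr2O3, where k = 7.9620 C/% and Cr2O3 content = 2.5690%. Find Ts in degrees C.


Formula: Ts = 80 + k * Cr2O3
Substituting: Ts = 80 + 7.9620 * 2.5690
Result: 100.4544 C


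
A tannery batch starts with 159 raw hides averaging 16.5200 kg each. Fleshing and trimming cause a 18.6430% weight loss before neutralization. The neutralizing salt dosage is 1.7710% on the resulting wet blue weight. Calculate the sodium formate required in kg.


Total_raw = N * avg_wt = 159 * 16.5200 = 2626.6800 kg
Substrate = Total_raw * (1 - loss/100) = 2626.6800 * (1 - 18.6430/100) = 2136.9880 kg
Neutralizer = Substrate * pct / 100 = 2136.9880 * 1.7710 / 100 = 37.8461 kg


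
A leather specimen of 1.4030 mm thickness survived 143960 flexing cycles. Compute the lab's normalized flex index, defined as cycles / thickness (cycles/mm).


Formula: Index = cycles / thickness
Substituting: Index = 143960 / 1.4030
Result: 102608.6957 cycles/mm


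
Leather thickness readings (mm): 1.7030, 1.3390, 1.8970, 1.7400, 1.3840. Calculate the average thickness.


Formula: Average = sum / n
Substituting: Average = 8.0630 / 5
Result: 1.6126 mm


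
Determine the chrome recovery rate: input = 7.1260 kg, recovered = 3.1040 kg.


Formula: Recovery = recovered / input * 100
Substituting: Recovery = 3.1040 / 7.1260 * 100
Result: 43.5588 %


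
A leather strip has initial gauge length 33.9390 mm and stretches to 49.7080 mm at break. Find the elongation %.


Formula: Elongation = (Lf - L0) / L0 * 100
Substituting: Elongation = (49.7080 - 33.9390) / 33.9390 * 100
Result: 46.4628 %


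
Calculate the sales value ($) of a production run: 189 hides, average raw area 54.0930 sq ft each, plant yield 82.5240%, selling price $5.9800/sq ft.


Raw_total = N * avg_area = 189 * 54.0930 = 10223.5770 sq ft
Finished = Raw_total * yield / 100 = 10223.5770 * 82.5240 / 100 = 8436.9047 sq ft
Value = Finished * price = 8436.9047 * 5.9800 = 50452.6900 $


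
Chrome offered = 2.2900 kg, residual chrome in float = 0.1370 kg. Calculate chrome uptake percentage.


Formula: Uptake = (offered - residual) / offered * 100
Substituting: Uptake = (2.2900 - 0.1370) / 2.2900 * 100
Result: 94.0175 %


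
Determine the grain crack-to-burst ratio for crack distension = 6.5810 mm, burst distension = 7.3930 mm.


Formula: Ratio = crack / burst
Substituting: Ratio = 6.5810 / 7.3930
Result: 0.8902


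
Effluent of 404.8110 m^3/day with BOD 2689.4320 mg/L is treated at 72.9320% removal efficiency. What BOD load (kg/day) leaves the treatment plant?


Load_in = volume * conc / 1000 = 404.8110 * 2689.4320 / 1000 = 1088.7117 kg/day
Removed = Load_in * eff / 100 = 1088.7117 * 72.9320 / 100 = 794.0192 kg/day
Load_out = Load_in - Removed = 1088.7117 - 794.0192 = 294.6925 kg/day


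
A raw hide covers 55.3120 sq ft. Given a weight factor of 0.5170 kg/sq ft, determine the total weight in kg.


Formula: Weight = area * weight_per_sqft
Substituting: Weight = 55.3120 * 0.5170
Result: 28.5963 kg


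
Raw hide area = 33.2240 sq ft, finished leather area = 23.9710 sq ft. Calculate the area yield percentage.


Formula: Yield = finished / raw * 100
Substituting: Yield = 23.9710 / 33.2240 * 100
Result: 72.1497 %


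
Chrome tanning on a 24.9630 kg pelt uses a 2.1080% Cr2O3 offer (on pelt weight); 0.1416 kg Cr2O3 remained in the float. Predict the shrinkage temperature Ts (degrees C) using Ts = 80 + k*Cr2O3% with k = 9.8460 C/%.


Offered = pelt * offer_pct / 100 = 24.9630 * 2.1080 / 100 = 0.5262 kg
Uptake = offered - residual = 0.5262 - 0.1416 = 0.3846 kg
Cr2O3% on pelt = uptake / pelt * 100 = 0.3846 / 24.9630 * 100 = 1.5408 %
Ts = 80 + k * Cr2O3% = 80 + 9.8460 * 1.5408 = 95.1703 C


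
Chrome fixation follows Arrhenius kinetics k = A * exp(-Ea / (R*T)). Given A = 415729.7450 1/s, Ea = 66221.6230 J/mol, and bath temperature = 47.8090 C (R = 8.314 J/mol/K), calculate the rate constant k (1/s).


T_K = T_C + 273.15 = 47.8090 + 273.15 = 320.9590 K
exponent = -Ea / (R * T_K) = -66221.6230 / (8.314 * 320.9590) = -24.8165
k = A * exp(exponent) = 415729.7450 * exp(-24.8165) = 6.9366e-06 1/s


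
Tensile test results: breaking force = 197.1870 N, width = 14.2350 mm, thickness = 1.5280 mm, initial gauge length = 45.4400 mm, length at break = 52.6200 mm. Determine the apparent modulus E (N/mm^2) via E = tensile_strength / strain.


TS = F / (w * t) = 197.1870 / (14.2350 * 1.5280) = 9.0656 N/mm^2
strain = (Lf - L0) / L0 = (52.6200 - 45.4400) / 45.4400 = 0.1580
E = TS / strain = 9.0656 / 0.1580 = 57.3735 N/mm^2


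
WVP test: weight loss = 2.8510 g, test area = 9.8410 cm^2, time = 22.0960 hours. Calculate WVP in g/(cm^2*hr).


Formula: WVP = loss / (area * time)
Substituting: WVP = 2.8510 / (9.8410 * 22.0960)
Result: 0.0131113 g/(cm^2*hr)


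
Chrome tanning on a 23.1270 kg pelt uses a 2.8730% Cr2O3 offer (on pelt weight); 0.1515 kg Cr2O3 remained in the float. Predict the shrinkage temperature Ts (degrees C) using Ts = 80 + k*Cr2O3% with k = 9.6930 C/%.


Offered = pelt * offer_pct / 100 = 23.1270 * 2.8730 / 100 = 0.6644 kg
Uptake = offered - residual = 0.6644 - 0.1515 = 0.5129 kg
Cr2O3% on pelt = uptake / pelt * 100 = 0.5129 / 23.1270 * 100 = 2.2179 %
Ts = 80 + k * Cr2O3% = 80 + 9.6930 * 2.2179 = 101.4983 C


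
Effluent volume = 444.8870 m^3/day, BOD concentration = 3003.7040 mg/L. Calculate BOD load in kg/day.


Formula: BOD_load = volume * conc / 1000
Substituting: BOD_load = 444.8870 * 3003.7040 / 1000
Result: 1336.3089 kg/day


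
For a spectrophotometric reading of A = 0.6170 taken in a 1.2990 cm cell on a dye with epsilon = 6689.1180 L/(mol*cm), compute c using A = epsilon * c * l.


Formula: c = A / (epsilon * l)
Substituting: c = 0.6170 / (6689.1180 * 1.2990)
Result: 7.1008e-05 mol/L


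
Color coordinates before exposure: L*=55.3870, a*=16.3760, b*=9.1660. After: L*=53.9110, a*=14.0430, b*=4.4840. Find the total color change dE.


dL = -1.4760, da = -2.3330, db = -4.6820
dE = sqrt((-1.4760)^2 + (-2.3330)^2 + (-4.6820)^2) = 5.4353


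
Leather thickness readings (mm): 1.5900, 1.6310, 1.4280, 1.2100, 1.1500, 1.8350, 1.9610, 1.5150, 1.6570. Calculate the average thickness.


Formula: Average = sum / n
Substituting: Average = 13.9770 / 9
Result: 1.5530 mm
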